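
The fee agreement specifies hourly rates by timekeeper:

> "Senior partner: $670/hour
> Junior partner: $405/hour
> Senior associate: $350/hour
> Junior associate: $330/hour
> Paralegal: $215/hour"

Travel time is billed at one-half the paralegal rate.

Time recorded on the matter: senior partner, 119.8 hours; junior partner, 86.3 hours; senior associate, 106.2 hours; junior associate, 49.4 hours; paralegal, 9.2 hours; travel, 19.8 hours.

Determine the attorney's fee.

Senior partner: 119.8 × $670 = $80,266.00
Junior partner: 86.3 × $405 = $34,951.50
Senior associate: 106.2 × $350 = $37,170.00
Junior associate: 49.4 × $330 = $16,302.00
Paralegal: 9.2 × $215 = $1,978.00
Subtotal: $80,266.00 + $34,951.50 + $37,170.00 + $16,302.00 + $1,978.00 = $170,667.50
Travel: 19.8 × ($215 ÷ 2) = 19.8 × $107.50 = $2,128.50
Total: $170,667.50 + $2,128.50 = $172,796.00

$172,796.00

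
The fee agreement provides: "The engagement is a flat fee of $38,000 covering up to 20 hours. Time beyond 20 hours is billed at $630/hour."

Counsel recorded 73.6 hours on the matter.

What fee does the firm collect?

Flat fee: $38,000.00
Excess hours: 73.6 − 20 = 53.6
Overrun: 53.6 × $630 = $33,768.00
Total: $38,000.00 + $33,768.00 = $71,768.00

$71,768.00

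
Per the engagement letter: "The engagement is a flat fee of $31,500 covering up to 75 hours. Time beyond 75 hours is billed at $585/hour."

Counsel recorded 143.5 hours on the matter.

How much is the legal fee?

$71,572.50

Flat fee: $31,500.00
Excess hours: 143.5 − 75 = 68.5
Overrun: 68.5 × $585 = $40,072.50
Total: $31,500.00 + $40,072.50 = $71,572.50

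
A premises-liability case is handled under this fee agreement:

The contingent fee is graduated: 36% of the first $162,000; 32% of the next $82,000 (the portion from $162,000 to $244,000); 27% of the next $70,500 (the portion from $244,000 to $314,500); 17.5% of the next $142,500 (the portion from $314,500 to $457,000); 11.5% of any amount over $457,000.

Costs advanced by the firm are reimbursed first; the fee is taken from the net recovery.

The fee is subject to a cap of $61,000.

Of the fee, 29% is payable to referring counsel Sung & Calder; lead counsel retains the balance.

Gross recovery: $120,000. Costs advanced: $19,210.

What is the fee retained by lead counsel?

Fee base (net of costs): $120,000 − $19,210 = $100,790
First $100,790 at 36% = $36,284.40
$36,284.40 is under the $61,000 cap.
Referral share: 29% of $36,284.40 = $10,522.48; lead counsel retains $36,284.40 − $10,522.48 = $25,761.92.

$25,761.92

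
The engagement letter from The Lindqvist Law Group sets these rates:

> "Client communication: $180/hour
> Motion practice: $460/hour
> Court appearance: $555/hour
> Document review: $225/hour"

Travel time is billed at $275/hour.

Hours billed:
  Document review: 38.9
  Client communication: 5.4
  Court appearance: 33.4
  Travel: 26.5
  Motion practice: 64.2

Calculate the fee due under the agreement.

$65,081.00

Client communication: 5.4 × $180 = $972.00
Motion practice: 64.2 × $460 = $29,532.00
Court appearance: 33.4 × $555 = $18,537.00
Document review: 38.9 × $225 = $8,752.50
Subtotal: $972.00 + $29,532.00 + $18,537.00 + $8,752.50 = $57,793.50
Travel: 26.5 × $275 = $7,287.50
Total: $57,793.50 + $7,287.50 = $65,081.00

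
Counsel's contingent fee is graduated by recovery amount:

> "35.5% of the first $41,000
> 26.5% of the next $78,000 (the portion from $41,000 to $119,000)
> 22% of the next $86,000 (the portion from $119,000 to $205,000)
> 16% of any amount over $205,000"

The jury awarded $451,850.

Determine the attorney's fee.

First $41,000 at 35.5% = $14,555.00
Next $78,000 at 26.5% = $20,670.00
Next $86,000 at 22% = $18,920.00
Remaining $246,850 at 16% = $39,496.00
Fee: $14,555.00 + $20,670.00 + $18,920.00 + $39,496.00 = $93,641.00

$93,641.00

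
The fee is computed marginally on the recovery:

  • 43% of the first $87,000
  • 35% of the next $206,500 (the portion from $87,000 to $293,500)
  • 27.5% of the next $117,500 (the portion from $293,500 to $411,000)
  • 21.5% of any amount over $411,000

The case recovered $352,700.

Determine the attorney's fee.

$125,965.00

First $87,000 at 43% = $37,410.00
Next $206,500 at 35% = $72,275.00
Remaining $59,200 at 27.5% = $16,280.00
Fee: $37,410.00 + $72,275.00 + $16,280.00 = $125,965.00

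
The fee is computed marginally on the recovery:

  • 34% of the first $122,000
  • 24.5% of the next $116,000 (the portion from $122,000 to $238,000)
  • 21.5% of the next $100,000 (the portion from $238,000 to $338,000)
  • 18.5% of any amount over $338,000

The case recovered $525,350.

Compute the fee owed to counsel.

First $122,000 at 34% = $41,480.00
Next $116,000 at 24.5% = $28,420.00
Next $100,000 at 21.5% = $21,500.00
Remaining $187,350 at 18.5% = $34,659.75
Fee: $41,480.00 + $28,420.00 + $21,500.00 + $34,659.75 = $126,059.75

$126,059.75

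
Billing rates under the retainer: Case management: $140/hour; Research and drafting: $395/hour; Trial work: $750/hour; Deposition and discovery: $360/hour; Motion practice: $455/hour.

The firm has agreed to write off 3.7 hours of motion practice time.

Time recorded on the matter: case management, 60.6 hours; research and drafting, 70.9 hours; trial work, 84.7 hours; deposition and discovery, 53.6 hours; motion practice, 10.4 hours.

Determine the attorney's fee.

Case management: 60.6 × $140 = $8,484.00
Research and drafting: 70.9 × $395 = $28,005.50
Trial work: 84.7 × $750 = $63,525.00
Deposition and discovery: 53.6 × $360 = $19,296.00
Motion practice: 10.4 × $455 = $4,732.00
Subtotal: $124,042.50
Write-off: 3.7 × $455 = $1,683.50
Total: $124,042.50 − $1,683.50 = $122,359.00

$122,359.00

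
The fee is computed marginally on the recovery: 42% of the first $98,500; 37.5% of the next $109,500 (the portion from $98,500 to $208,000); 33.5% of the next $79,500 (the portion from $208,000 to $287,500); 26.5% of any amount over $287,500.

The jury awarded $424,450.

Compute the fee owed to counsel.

First $98,500 at 42% = $41,370.00
Next $109,500 at 37.5% = $41,062.50
Next $79,500 at 33.5% = $26,632.50
Remaining $136,950 at 26.5% = $36,291.75
Fee: $41,370.00 + $41,062.50 + $26,632.50 + $36,291.75 = $145,356.75

$145,356.75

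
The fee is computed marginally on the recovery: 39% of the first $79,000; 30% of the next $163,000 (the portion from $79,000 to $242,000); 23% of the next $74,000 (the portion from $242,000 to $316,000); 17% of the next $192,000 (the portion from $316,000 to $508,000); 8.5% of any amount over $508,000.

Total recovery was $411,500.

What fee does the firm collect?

$112,965.00

First $79,000 at 39% = $30,810.00
Next $163,000 at 30% = $48,900.00
Next $74,000 at 23% = $17,020.00
Remaining $95,500 at 17% = $16,235.00
Fee: $30,810.00 + $48,900.00 + $17,020.00 + $16,235.00 = $112,965.00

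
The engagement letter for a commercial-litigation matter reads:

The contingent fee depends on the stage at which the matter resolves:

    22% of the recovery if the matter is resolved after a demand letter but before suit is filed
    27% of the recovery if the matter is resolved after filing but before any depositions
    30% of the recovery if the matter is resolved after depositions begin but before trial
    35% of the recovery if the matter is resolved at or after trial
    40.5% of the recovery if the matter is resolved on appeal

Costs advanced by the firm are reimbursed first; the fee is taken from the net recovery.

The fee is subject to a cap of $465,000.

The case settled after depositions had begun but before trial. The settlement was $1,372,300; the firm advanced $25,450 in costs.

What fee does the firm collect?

Fee base (net of costs): $1,372,300 − $25,450 = $1,346,850
The matter settled after depositions had begun but before trial, so the 30% rate applies.
$1,346,850 × 30% = $404,055.00
$404,055.00 is under the $465,000 cap.

$404,055.00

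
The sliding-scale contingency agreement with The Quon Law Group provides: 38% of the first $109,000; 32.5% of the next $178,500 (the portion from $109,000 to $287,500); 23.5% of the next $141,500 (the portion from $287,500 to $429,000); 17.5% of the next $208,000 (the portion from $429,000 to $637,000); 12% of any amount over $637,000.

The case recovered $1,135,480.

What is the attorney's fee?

First $109,000 at 38% = $41,420.00
Next $178,500 at 32.5% = $58,012.50
Next $141,500 at 23.5% = $33,252.50
Next $208,000 at 17.5% = $36,400.00
Remaining $498,480 at 12% = $59,817.60
Fee: $41,420.00 + $58,012.50 + $33,252.50 + $36,400.00 + $59,817.60 = $228,902.60

$228,902.60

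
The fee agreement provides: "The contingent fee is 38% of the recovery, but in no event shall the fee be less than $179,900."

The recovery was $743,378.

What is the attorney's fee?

$282,483.64

38% of $743,378 = $282,483.64
That exceeds the $179,900 minimum.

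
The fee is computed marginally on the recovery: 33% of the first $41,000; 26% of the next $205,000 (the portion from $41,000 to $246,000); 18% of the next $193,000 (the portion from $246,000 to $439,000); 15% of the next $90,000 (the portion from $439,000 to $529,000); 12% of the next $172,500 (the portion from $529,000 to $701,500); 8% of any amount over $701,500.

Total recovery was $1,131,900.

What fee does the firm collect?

$170,202.00

First $41,000 at 33% = $13,530.00
Next $205,000 at 26% = $53,300.00
Next $193,000 at 18% = $34,740.00
Next $90,000 at 15% = $13,500.00
Next $172,500 at 12% = $20,700.00
Remaining $430,400 at 8% = $34,432.00
Fee: $13,530.00 + $53,300.00 + $34,740.00 + $13,500.00 + $20,700.00 + $34,432.00 = $170,202.00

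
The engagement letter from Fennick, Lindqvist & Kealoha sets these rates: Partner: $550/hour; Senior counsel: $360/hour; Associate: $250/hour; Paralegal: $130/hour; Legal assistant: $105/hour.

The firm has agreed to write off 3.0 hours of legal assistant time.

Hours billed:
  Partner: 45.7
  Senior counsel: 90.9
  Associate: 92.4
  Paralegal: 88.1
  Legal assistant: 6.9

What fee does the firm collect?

$92,821.50

Partner: 45.7 × $550 = $25,135.00
Senior counsel: 90.9 × $360 = $32,724.00
Associate: 92.4 × $250 = $23,100.00
Paralegal: 88.1 × $130 = $11,453.00
Legal assistant: 6.9 × $105 = $724.50
Subtotal: $93,136.50
Write-off: 3.0 × $105 = $315.00
Total: $93,136.50 − $315.00 = $92,821.50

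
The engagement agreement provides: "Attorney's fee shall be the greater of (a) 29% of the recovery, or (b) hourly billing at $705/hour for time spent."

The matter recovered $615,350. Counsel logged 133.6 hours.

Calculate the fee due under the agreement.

(a) 29% of $615,350 = $178,451.50
(b) 133.6 × $705 = $94,188.00
The greater is (a): $178,451.50.

$178,451.50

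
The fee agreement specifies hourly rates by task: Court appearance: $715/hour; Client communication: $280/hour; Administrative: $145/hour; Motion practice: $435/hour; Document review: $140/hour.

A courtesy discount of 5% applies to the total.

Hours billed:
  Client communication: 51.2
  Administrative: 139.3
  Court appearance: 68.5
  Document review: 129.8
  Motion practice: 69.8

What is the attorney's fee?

$125,444.65

Court appearance: 68.5 × $715 = $48,977.50
Client communication: 51.2 × $280 = $14,336.00
Administrative: 139.3 × $145 = $20,198.50
Motion practice: 69.8 × $435 = $30,363.00
Document review: 129.8 × $140 = $18,172.00
Subtotal: $132,047.00
Less 5% discount: −$6,602.35
Total: $132,047.00 − $6,602.35 = $125,444.65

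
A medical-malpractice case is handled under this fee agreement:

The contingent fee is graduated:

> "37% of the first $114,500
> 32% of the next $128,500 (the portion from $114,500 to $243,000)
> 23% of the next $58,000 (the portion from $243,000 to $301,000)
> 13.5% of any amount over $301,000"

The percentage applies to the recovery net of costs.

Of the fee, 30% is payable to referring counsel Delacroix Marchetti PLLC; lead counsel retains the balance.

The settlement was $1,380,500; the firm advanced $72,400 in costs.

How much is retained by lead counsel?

Fee base (net of costs): $1,380,500 − $72,400 = $1,308,100
First $114,500 at 37% = $42,365.00
Next $128,500 at 32% = $41,120.00
Next $58,000 at 23% = $13,340.00
Remaining $1,007,100 at 13.5% = $135,958.50
Fee: $42,365.00 + $41,120.00 + $13,340.00 + $135,958.50 = $232,783.50
Referral share: 30% of $232,783.50 = $69,835.05; lead counsel retains $232,783.50 − $69,835.05 = $162,948.45.

$162,948.45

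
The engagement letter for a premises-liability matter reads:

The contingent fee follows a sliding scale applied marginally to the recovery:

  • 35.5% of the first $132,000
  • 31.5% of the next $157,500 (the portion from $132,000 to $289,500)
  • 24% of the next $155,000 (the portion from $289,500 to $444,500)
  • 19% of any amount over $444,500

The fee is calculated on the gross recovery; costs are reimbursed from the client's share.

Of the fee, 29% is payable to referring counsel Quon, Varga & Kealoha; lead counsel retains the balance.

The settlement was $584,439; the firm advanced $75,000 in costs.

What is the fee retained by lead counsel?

Fee base is the gross recovery, $584,439; costs are reimbursed separately.
First $132,000 at 35.5% = $46,860.00
Next $157,500 at 31.5% = $49,612.50
Next $155,000 at 24% = $37,200.00
Remaining $139,939 at 19% = $26,588.41
Fee: $46,860.00 + $49,612.50 + $37,200.00 + $26,588.41 = $160,260.91
Referral share: 29% of $160,260.91 = $46,475.66; lead counsel retains $160,260.91 − $46,475.66 = $113,785.25.

$113,785.25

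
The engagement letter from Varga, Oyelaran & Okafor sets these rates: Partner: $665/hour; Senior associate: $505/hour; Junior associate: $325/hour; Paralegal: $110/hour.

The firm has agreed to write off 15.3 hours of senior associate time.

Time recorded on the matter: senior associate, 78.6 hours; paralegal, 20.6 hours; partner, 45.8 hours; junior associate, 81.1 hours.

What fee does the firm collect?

Partner: 45.8 × $665 = $30,457.00
Senior associate: 78.6 × $505 = $39,693.00
Junior associate: 81.1 × $325 = $26,357.50
Paralegal: 20.6 × $110 = $2,266.00
Subtotal: $98,773.50
Write-off: 15.3 × $505 = $7,726.50
Total: $98,773.50 − $7,726.50 = $91,047.00

$91,047.00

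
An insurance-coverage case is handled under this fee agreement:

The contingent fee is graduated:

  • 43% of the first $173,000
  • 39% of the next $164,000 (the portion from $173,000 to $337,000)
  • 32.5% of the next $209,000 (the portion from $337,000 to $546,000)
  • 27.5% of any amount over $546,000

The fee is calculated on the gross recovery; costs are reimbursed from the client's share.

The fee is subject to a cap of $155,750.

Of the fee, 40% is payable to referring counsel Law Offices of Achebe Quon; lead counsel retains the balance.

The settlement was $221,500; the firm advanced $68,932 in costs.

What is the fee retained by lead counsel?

$55,983.00

Fee base is the gross recovery, $221,500; costs are reimbursed separately.
First $173,000 at 43% = $74,390.00
Remaining $48,500 at 39% = $18,915.00
Fee: $74,390.00 + $18,915.00 = $93,305.00
$93,305.00 is under the $155,750 cap.
Referral share: 40% of $93,305.00 = $37,322.00; lead counsel retains $93,305.00 − $37,322.00 = $55,983.00.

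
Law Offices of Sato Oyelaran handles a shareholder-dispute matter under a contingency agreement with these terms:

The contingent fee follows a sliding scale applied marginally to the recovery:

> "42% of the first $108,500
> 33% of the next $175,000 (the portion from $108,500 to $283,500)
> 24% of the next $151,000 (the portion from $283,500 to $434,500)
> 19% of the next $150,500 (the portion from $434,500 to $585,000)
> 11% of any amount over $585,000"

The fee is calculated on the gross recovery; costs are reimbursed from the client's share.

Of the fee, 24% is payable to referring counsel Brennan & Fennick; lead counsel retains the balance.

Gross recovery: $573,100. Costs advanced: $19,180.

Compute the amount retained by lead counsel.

$126,079.44

Fee base is the gross recovery, $573,100; costs are reimbursed separately.
First $108,500 at 42% = $45,570.00
Next $175,000 at 33% = $57,750.00
Next $151,000 at 24% = $36,240.00
Remaining $138,600 at 19% = $26,334.00
Fee: $45,570.00 + $57,750.00 + $36,240.00 + $26,334.00 = $165,894.00
Referral share: 24% of $165,894.00 = $39,814.56; lead counsel retains $165,894.00 − $39,814.56 = $126,079.44.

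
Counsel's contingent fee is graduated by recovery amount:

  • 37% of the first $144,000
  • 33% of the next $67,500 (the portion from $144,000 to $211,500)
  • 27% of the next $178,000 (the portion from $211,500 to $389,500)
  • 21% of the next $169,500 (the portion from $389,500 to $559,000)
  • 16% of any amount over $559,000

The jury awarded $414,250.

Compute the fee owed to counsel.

First $144,000 at 37% = $53,280.00
Next $67,500 at 33% = $22,275.00
Next $178,000 at 27% = $48,060.00
Remaining $24,750 at 21% = $5,197.50
Fee: $53,280.00 + $22,275.00 + $48,060.00 + $5,197.50 = $128,812.50

$128,812.50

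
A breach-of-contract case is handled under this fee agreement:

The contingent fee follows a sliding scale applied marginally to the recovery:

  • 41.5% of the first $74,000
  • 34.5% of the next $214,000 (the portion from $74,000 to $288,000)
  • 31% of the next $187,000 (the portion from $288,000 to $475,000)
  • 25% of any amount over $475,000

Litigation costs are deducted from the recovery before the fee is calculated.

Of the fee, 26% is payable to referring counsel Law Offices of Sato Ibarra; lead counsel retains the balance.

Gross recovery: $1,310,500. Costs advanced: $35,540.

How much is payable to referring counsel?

$94,250.00

Fee base (net of costs): $1,310,500 − $35,540 = $1,274,960
First $74,000 at 41.5% = $30,710.00
Next $214,000 at 34.5% = $73,830.00
Next $187,000 at 31% = $57,970.00
Remaining $799,960 at 25% = $199,990.00
Fee: $30,710.00 + $73,830.00 + $57,970.00 + $199,990.00 = $362,500.00
Referral share: 26% of $362,500.00 = $94,250.00; lead counsel retains $362,500.00 − $94,250.00 = $268,250.00.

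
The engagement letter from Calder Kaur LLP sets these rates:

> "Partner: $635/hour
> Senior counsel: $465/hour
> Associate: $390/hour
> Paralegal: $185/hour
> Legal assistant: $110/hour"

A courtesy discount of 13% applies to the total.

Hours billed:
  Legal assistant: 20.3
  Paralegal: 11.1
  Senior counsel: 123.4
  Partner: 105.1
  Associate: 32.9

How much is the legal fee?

$122,876.19

Partner: 105.1 × $635 = $66,738.50
Senior counsel: 123.4 × $465 = $57,381.00
Associate: 32.9 × $390 = $12,831.00
Paralegal: 11.1 × $185 = $2,053.50
Legal assistant: 20.3 × $110 = $2,233.00
Subtotal: $141,237.00
Less 13% discount: −$18,360.81
Total: $141,237.00 − $18,360.81 = $122,876.19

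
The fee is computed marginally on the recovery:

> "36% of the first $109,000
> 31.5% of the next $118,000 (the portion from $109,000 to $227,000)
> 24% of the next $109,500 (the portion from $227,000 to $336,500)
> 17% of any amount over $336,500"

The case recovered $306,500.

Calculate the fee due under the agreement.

$95,490.00

First $109,000 at 36% = $39,240.00
Next $118,000 at 31.5% = $37,170.00
Remaining $79,500 at 24% = $19,080.00
Fee: $39,240.00 + $37,170.00 + $19,080.00 = $95,490.00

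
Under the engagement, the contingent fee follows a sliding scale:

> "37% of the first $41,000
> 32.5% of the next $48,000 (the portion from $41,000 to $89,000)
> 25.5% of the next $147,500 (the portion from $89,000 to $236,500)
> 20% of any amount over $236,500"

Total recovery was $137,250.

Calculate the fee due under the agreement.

$43,073.75

First $41,000 at 37% = $15,170.00
Next $48,000 at 32.5% = $15,600.00
Remaining $48,250 at 25.5% = $12,303.75
Fee: $15,170.00 + $15,600.00 + $12,303.75 = $43,073.75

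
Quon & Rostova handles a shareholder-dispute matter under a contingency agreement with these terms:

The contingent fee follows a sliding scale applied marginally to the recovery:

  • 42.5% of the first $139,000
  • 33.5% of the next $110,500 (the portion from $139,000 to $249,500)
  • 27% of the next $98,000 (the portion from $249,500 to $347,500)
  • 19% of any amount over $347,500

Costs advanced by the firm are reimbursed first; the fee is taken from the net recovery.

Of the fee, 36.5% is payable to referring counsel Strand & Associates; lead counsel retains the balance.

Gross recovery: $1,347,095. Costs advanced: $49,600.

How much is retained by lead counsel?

Fee base (net of costs): $1,347,095 − $49,600 = $1,297,495
First $139,000 at 42.5% = $59,075.00
Next $110,500 at 33.5% = $37,017.50
Next $98,000 at 27% = $26,460.00
Remaining $949,995 at 19% = $180,499.05
Fee: $59,075.00 + $37,017.50 + $26,460.00 + $180,499.05 = $303,051.55
Referral share: 36.5% of $303,051.55 = $110,613.82; lead counsel retains $303,051.55 − $110,613.82 = $192,437.73.

$192,437.73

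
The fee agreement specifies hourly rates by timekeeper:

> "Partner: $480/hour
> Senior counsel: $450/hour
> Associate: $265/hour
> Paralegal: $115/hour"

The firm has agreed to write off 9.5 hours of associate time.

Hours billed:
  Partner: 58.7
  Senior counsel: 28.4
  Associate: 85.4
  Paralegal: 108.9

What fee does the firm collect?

$73,593.00

Partner: 58.7 × $480 = $28,176.00
Senior counsel: 28.4 × $450 = $12,780.00
Associate: 85.4 × $265 = $22,631.00
Paralegal: 108.9 × $115 = $12,523.50
Subtotal: $76,110.50
Write-off: 9.5 × $265 = $2,517.50
Total: $76,110.50 − $2,517.50 = $73,593.00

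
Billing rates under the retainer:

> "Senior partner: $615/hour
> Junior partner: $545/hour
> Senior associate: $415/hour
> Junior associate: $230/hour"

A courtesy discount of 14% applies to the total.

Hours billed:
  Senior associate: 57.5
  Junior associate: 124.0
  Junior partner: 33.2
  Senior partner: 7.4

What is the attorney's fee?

$64,523.65

Senior partner: 7.4 × $615 = $4,551.00
Junior partner: 33.2 × $545 = $18,094.00
Senior associate: 57.5 × $415 = $23,862.50
Junior associate: 124.0 × $230 = $28,520.00
Subtotal: $75,027.50
Less 14% discount: −$10,503.85
Total: $75,027.50 − $10,503.85 = $64,523.65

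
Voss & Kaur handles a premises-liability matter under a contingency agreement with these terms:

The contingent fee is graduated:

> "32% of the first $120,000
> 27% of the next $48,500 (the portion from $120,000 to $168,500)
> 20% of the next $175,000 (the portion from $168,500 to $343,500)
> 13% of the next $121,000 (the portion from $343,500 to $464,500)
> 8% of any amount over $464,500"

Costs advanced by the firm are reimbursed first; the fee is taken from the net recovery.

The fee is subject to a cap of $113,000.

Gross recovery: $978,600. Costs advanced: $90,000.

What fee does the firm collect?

$113,000.00

Fee base (net of costs): $978,600 − $90,000 = $888,600
First $120,000 at 32% = $38,400.00
Next $48,500 at 27% = $13,095.00
Next $175,000 at 20% = $35,000.00
Next $121,000 at 13% = $15,730.00
Remaining $424,100 at 8% = $33,928.00
Fee: $38,400.00 + $13,095.00 + $35,000.00 + $15,730.00 + $33,928.00 = $136,153.00
$136,153.00 exceeds the $113,000 cap, so the fee is capped at $113,000.00.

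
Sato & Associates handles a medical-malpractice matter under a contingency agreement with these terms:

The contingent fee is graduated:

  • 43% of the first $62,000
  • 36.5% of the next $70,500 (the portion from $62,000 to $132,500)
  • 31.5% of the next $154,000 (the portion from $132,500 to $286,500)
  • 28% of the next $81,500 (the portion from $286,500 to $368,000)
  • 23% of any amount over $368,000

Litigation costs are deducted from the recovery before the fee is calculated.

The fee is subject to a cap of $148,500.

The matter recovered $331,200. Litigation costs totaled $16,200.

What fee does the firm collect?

Fee base (net of costs): $331,200 − $16,200 = $315,000
First $62,000 at 43% = $26,660.00
Next $70,500 at 36.5% = $25,732.50
Next $154,000 at 31.5% = $48,510.00
Remaining $28,500 at 28% = $7,980.00
Fee: $26,660.00 + $25,732.50 + $48,510.00 + $7,980.00 = $108,882.50
$108,882.50 is under the $148,500 cap.

$108,882.50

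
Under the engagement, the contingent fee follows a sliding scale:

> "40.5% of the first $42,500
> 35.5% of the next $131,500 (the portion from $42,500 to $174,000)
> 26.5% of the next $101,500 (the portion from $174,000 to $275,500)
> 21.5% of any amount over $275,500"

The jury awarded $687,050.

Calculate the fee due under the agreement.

$179,275.75

First $42,500 at 40.5% = $17,212.50
Next $131,500 at 35.5% = $46,682.50
Next $101,500 at 26.5% = $26,897.50
Remaining $411,550 at 21.5% = $88,483.25
Fee: $17,212.50 + $46,682.50 + $26,897.50 + $88,483.25 = $179,275.75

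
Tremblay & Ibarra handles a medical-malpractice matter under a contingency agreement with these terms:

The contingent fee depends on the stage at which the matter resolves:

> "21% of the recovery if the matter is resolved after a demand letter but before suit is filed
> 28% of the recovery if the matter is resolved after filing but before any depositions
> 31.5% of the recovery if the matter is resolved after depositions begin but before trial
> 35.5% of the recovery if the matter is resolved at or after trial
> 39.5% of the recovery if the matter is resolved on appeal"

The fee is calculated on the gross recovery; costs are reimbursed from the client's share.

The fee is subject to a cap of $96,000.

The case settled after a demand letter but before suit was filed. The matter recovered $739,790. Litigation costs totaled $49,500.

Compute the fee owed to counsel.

$96,000.00

Fee base is the gross recovery, $739,790; costs are reimbursed separately.
The matter settled after a demand letter but before suit was filed, so the 21% rate applies.
$739,790 × 21% = $155,355.90
$155,355.90 exceeds the $96,000 cap, so the fee is capped at $96,000.00.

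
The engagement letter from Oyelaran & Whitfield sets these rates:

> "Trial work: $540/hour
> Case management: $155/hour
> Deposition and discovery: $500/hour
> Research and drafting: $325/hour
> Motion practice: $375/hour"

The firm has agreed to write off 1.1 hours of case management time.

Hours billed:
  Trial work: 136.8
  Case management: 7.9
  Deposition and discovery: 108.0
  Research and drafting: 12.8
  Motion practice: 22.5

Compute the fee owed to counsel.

$141,523.50

Trial work: 136.8 × $540 = $73,872.00
Case management: 7.9 × $155 = $1,224.50
Deposition and discovery: 108.0 × $500 = $54,000.00
Research and drafting: 12.8 × $325 = $4,160.00
Motion practice: 22.5 × $375 = $8,437.50
Subtotal: $141,694.00
Write-off: 1.1 × $155 = $170.50
Total: $141,694.00 − $170.50 = $141,523.50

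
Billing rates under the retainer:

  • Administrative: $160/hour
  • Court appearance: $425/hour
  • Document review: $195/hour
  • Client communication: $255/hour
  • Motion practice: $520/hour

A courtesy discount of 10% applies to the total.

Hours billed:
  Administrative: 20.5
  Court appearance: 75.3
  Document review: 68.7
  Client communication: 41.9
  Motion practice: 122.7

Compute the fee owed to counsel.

Administrative: 20.5 × $160 = $3,280.00
Court appearance: 75.3 × $425 = $32,002.50
Document review: 68.7 × $195 = $13,396.50
Client communication: 41.9 × $255 = $10,684.50
Motion practice: 122.7 × $520 = $63,804.00
Subtotal: $123,167.50
Less 10% discount: −$12,316.75
Total: $123,167.50 − $12,316.75 = $110,850.75

$110,850.75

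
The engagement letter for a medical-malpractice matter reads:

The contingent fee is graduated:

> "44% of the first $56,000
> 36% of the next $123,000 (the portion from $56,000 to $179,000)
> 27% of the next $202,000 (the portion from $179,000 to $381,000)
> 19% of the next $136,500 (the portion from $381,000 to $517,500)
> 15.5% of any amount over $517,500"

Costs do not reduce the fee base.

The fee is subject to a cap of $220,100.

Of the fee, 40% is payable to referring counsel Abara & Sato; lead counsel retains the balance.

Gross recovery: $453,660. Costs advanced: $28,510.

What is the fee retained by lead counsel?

Fee base is the gross recovery, $453,660; costs are reimbursed separately.
First $56,000 at 44% = $24,640.00
Next $123,000 at 36% = $44,280.00
Next $202,000 at 27% = $54,540.00
Remaining $72,660 at 19% = $13,805.40
Fee: $24,640.00 + $44,280.00 + $54,540.00 + $13,805.40 = $137,265.40
$137,265.40 is under the $220,100 cap.
Referral share: 40% of $137,265.40 = $54,906.16; lead counsel retains $137,265.40 − $54,906.16 = $82,359.24.

$82,359.24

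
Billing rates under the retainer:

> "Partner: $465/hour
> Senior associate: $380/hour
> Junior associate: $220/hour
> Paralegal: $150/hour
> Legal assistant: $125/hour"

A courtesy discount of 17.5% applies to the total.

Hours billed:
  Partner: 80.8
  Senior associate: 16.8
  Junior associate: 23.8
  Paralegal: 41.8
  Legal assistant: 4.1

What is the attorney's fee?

$46,178.96

Partner: 80.8 × $465 = $37,572.00
Senior associate: 16.8 × $380 = $6,384.00
Junior associate: 23.8 × $220 = $5,236.00
Paralegal: 41.8 × $150 = $6,270.00
Legal assistant: 4.1 × $125 = $512.50
Subtotal: $55,974.50
Less 17.5% discount: −$9,795.54
Total: $55,974.50 − $9,795.54 = $46,178.96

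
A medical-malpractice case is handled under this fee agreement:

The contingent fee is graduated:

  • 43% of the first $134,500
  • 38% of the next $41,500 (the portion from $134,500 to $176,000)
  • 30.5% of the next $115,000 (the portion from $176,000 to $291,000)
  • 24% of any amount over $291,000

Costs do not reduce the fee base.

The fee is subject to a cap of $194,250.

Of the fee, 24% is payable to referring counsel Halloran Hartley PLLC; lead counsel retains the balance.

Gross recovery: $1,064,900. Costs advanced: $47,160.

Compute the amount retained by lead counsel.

Fee base is the gross recovery, $1,064,900; costs are reimbursed separately.
First $134,500 at 43% = $57,835.00
Next $41,500 at 38% = $15,770.00
Next $115,000 at 30.5% = $35,075.00
Remaining $773,900 at 24% = $185,736.00
Fee: $57,835.00 + $15,770.00 + $35,075.00 + $185,736.00 = $294,416.00
$294,416.00 exceeds the $194,250 cap, so the fee is capped at $194,250.00.
Referral share: 24% of $194,250.00 = $46,620.00; lead counsel retains $194,250.00 − $46,620.00 = $147,630.00.

$147,630.00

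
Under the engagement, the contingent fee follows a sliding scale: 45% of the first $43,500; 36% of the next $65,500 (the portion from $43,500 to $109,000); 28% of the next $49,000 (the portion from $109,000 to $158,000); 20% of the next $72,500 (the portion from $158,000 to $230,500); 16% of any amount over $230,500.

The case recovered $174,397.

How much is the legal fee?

$60,154.40

First $43,500 at 45% = $19,575.00
Next $65,500 at 36% = $23,580.00
Next $49,000 at 28% = $13,720.00
Remaining $16,397 at 20% = $3,279.40
Fee: $19,575.00 + $23,580.00 + $13,720.00 + $3,279.40 = $60,154.40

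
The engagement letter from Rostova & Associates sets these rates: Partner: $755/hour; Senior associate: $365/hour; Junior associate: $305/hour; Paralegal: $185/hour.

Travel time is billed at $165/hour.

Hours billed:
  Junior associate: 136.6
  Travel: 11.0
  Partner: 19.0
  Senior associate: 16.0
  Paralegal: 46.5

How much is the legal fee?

$72,265.50

Partner: 19.0 × $755 = $14,345.00
Senior associate: 16.0 × $365 = $5,840.00
Junior associate: 136.6 × $305 = $41,663.00
Paralegal: 46.5 × $185 = $8,602.50
Subtotal: $14,345.00 + $5,840.00 + $41,663.00 + $8,602.50 = $70,450.50
Travel: 11.0 × $165 = $1,815.00
Total: $70,450.50 + $1,815.00 = $72,265.50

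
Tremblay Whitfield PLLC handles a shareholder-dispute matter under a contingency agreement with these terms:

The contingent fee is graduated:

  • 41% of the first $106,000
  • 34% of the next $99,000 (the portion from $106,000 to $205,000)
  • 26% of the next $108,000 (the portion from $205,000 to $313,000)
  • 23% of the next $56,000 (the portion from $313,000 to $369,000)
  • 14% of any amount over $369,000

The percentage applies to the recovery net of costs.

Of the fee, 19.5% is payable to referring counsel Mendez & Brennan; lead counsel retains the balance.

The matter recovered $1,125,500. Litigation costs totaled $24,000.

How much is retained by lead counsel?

Fee base (net of costs): $1,125,500 − $24,000 = $1,101,500
First $106,000 at 41% = $43,460.00
Next $99,000 at 34% = $33,660.00
Next $108,000 at 26% = $28,080.00
Next $56,000 at 23% = $12,880.00
Remaining $732,500 at 14% = $102,550.00
Fee: $43,460.00 + $33,660.00 + $28,080.00 + $12,880.00 + $102,550.00 = $220,630.00
Referral share: 19.5% of $220,630.00 = $43,022.85; lead counsel retains $220,630.00 − $43,022.85 = $177,607.15.

$177,607.15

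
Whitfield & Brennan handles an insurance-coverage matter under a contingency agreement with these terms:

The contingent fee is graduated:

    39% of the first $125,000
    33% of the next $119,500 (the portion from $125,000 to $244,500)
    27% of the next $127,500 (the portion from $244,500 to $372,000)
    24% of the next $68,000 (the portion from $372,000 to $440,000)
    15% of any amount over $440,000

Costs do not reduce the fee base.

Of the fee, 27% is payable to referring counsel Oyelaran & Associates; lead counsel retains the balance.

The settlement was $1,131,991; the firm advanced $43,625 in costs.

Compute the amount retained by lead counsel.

Fee base is the gross recovery, $1,131,991; costs are reimbursed separately.
First $125,000 at 39% = $48,750.00
Next $119,500 at 33% = $39,435.00
Next $127,500 at 27% = $34,425.00
Next $68,000 at 24% = $16,320.00
Remaining $691,991 at 15% = $103,798.65
Fee: $48,750.00 + $39,435.00 + $34,425.00 + $16,320.00 + $103,798.65 = $242,728.65
Referral share: 27% of $242,728.65 = $65,536.74; lead counsel retains $242,728.65 − $65,536.74 = $177,191.91.

$177,191.91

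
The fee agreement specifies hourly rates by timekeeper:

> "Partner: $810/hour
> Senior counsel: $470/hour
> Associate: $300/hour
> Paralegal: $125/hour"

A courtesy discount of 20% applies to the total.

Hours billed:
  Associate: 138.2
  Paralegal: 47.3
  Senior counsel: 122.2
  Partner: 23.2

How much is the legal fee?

Partner: 23.2 × $810 = $18,792.00
Senior counsel: 122.2 × $470 = $57,434.00
Associate: 138.2 × $300 = $41,460.00
Paralegal: 47.3 × $125 = $5,912.50
Subtotal: $123,598.50
Less 20% discount: −$24,719.70
Total: $123,598.50 − $24,719.70 = $98,878.80

$98,878.80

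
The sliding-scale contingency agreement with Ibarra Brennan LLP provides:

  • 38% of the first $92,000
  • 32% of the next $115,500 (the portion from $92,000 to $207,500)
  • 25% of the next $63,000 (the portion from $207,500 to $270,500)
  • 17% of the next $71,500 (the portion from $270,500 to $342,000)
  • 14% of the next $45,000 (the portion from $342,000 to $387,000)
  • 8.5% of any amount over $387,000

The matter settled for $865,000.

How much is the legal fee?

First $92,000 at 38% = $34,960.00
Next $115,500 at 32% = $36,960.00
Next $63,000 at 25% = $15,750.00
Next $71,500 at 17% = $12,155.00
Next $45,000 at 14% = $6,300.00
Remaining $478,000 at 8.5% = $40,630.00
Fee: $34,960.00 + $36,960.00 + $15,750.00 + $12,155.00 + $6,300.00 + $40,630.00 = $146,755.00

$146,755.00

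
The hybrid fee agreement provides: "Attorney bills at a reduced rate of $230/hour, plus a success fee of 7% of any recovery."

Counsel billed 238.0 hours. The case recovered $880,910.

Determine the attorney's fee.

Hourly: 238.0 × $230 = $54,740.00
Success fee: 7% of $880,910 = $61,663.70
Total: $54,740.00 + $61,663.70 = $116,403.70

$116,403.70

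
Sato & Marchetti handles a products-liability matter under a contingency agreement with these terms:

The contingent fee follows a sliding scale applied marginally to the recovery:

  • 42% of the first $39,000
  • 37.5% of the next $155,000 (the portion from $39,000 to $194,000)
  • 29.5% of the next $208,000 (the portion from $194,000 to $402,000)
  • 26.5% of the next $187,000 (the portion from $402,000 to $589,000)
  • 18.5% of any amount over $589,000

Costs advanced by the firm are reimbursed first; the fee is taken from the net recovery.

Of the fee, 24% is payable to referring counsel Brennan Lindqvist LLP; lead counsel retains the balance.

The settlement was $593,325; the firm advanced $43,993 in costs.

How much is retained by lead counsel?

$132,930.06

Fee base (net of costs): $593,325 − $43,993 = $549,332
First $39,000 at 42% = $16,380.00
Next $155,000 at 37.5% = $58,125.00
Next $208,000 at 29.5% = $61,360.00
Remaining $147,332 at 26.5% = $39,042.98
Fee: $16,380.00 + $58,125.00 + $61,360.00 + $39,042.98 = $174,907.98
Referral share: 24% of $174,907.98 = $41,977.92; lead counsel retains $174,907.98 − $41,977.92 = $132,930.06.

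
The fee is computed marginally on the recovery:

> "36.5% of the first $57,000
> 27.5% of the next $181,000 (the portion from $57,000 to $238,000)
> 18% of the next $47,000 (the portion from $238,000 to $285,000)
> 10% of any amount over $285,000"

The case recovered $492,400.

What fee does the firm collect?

$99,780.00

First $57,000 at 36.5% = $20,805.00
Next $181,000 at 27.5% = $49,775.00
Next $47,000 at 18% = $8,460.00
Remaining $207,400 at 10% = $20,740.00
Fee: $20,805.00 + $49,775.00 + $8,460.00 + $20,740.00 = $99,780.00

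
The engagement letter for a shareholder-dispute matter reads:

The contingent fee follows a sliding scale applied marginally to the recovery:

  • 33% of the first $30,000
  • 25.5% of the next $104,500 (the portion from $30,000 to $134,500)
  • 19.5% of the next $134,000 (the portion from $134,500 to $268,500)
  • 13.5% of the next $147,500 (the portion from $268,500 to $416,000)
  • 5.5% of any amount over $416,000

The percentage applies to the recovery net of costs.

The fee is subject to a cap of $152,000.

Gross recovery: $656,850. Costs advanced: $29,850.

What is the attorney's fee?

$94,195.00

Fee base (net of costs): $656,850 − $29,850 = $627,000
First $30,000 at 33% = $9,900.00
Next $104,500 at 25.5% = $26,647.50
Next $134,000 at 19.5% = $26,130.00
Next $147,500 at 13.5% = $19,912.50
Remaining $211,000 at 5.5% = $11,605.00
Fee: $9,900.00 + $26,647.50 + $26,130.00 + $19,912.50 + $11,605.00 = $94,195.00
$94,195.00 is under the $152,000 cap.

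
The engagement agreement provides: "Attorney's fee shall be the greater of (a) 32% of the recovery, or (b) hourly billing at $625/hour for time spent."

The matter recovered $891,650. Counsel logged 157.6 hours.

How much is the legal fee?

(a) 32% of $891,650 = $285,328.00
(b) 157.6 × $625 = $98,500.00
The greater is (a): $285,328.00.

$285,328.00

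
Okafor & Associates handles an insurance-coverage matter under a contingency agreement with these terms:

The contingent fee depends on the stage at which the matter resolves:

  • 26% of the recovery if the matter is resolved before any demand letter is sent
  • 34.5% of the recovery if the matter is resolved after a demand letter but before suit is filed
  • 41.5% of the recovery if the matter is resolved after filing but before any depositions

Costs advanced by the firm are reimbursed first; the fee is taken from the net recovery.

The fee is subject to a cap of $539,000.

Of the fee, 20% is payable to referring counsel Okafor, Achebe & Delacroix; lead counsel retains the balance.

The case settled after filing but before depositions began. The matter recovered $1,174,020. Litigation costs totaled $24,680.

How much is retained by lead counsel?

$381,580.88

Fee base (net of costs): $1,174,020 − $24,680 = $1,149,340
The matter settled after filing but before depositions began, so the 41.5% rate applies.
$1,149,340 × 41.5% = $476,976.10
$476,976.10 is under the $539,000 cap.
Referral share: 20% of $476,976.10 = $95,395.22; lead counsel retains $476,976.10 − $95,395.22 = $381,580.88.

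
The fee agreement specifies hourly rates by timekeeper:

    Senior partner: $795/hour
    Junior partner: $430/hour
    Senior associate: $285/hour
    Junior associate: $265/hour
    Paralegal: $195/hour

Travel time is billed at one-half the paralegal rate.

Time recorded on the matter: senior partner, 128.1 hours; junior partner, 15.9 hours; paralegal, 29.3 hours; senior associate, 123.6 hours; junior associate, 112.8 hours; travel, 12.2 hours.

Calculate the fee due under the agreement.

Senior partner: 128.1 × $795 = $101,839.50
Junior partner: 15.9 × $430 = $6,837.00
Senior associate: 123.6 × $285 = $35,226.00
Junior associate: 112.8 × $265 = $29,892.00
Paralegal: 29.3 × $195 = $5,713.50
Subtotal: $101,839.50 + $6,837.00 + $35,226.00 + $29,892.00 + $5,713.50 = $179,508.00
Travel: 12.2 × ($195 ÷ 2) = 12.2 × $97.50 = $1,189.50
Total: $179,508.00 + $1,189.50 = $180,697.50

$180,697.50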